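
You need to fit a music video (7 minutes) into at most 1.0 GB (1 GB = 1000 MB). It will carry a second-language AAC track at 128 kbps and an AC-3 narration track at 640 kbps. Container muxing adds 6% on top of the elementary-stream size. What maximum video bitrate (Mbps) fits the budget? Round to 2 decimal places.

Budget: 1.0 GB = 8000.0 Mb.
Stream payload after overhead: 8000.0 / 1.06 = 7547.2 Mb.
7 min = 420 s
Total bitrate budget: 7547.2 Mb / 420 s = 17.969 Mbps.
Audio total: 128 + 640 = 768 kbps = 0.768 Mbps.
Video: 17.969 − 0.768 = 17.201 Mbps.

17.20 Mbps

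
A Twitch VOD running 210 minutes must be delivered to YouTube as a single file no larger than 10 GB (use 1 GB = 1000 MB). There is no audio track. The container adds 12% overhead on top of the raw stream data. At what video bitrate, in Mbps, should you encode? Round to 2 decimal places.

Budget: 10 GB = 80000.0 Mb.
Stream payload after overhead: 80000.0 / 1.12 = 71428.6 Mb.
210 min = 12600 s
Total bitrate budget: 71428.6 Mb / 12600 s = 5.669 Mbps.

5.67 Mbps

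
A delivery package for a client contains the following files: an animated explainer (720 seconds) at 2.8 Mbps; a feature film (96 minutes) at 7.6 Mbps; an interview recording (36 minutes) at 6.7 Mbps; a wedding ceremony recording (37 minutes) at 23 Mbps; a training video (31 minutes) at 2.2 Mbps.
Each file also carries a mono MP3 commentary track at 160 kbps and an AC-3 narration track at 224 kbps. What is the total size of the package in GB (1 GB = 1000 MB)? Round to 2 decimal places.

Audio total: 160 + 224 = 384 kbps = 0.384 Mbps.
animated explainer: 3.184 Mbps × 720 s = 2292.5 Mb
feature film: 7.984 Mbps × 5760 s = 45987.8 Mb
interview recording: 7.084 Mbps × 2160 s = 15301.4 Mb
wedding ceremony recording: 23.384 Mbps × 2220 s = 51912.5 Mb
training video: 2.584 Mbps × 1860 s = 4806.2 Mb
Total: 120300.5 Mb = 15037.6 MB.
= 15.04 GB.

15.04 GB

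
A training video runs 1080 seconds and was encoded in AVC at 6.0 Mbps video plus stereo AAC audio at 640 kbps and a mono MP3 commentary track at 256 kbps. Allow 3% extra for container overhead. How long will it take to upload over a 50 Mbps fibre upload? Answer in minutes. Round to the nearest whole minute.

3 minutes

Audio total: 640 + 256 = 896 kbps = 0.896 Mbps.
Total bitrate: 6.896 Mbps.
File: 6.896 Mbps × 1080 s = 7447.7 Mb.
With 3% container overhead: ×1.03. → 7671.1 Mb.
At 50 Mbps: 7671.1 / 50 = 153.4 s ≈ 2.56 minutes.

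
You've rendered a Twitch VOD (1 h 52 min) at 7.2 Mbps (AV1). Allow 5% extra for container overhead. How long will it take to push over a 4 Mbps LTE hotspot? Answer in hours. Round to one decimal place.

3.5 hours

1 h 52 min = 112 min = 6720 s
File: 7.200 Mbps × 6720 s = 48384.0 Mb.
With 5% container overhead: ×1.05. → 50803.2 Mb.
At 4 Mbps: 50803.2 / 4 = 12700.8 s ≈ 3.53 hours.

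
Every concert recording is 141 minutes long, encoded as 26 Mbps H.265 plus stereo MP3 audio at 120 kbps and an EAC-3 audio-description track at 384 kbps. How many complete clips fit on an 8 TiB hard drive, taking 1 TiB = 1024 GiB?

313

141 min = 8460 s
Audio total: 120 + 384 = 504 kbps = 0.504 Mbps.
Total bitrate: 26.504 Mbps.
Per item: 26.504 Mbps × 8460 s = 224,224 Mb = 28,028 MB.
Capacity: 8 TiB = 70,368,744 Mb; 313.83 items → 313 complete.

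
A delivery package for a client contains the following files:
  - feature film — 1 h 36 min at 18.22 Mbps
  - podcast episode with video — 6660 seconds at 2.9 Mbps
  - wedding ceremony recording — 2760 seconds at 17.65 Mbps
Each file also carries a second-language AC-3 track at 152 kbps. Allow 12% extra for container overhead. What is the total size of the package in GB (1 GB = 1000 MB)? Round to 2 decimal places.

24.54 GB

Audio: 152 kbps = 0.152 Mbps.
feature film: 18.372 Mbps × 5760 s × 1.12 = 118521.4 Mb
podcast episode with video: 3.052 Mbps × 6660 s × 1.12 = 22765.5 Mb
wedding ceremony recording: 17.802 Mbps × 2760 s × 1.12 = 55029.5 Mb
Total: 196316.5 Mb = 24539.6 MB.
= 24.54 GB.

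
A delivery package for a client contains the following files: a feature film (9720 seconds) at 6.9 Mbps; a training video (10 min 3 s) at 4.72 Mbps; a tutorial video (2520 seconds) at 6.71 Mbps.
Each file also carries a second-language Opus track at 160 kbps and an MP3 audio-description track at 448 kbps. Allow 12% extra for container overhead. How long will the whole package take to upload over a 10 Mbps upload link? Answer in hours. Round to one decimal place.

Audio total: 160 + 448 = 608 kbps = 0.608 Mbps.
feature film: 7.508 Mbps × 9720 s × 1.12 = 81735.1 Mb
training video: 5.328 Mbps × 603 s × 1.12 = 3598.3 Mb
tutorial video: 7.318 Mbps × 2520 s × 1.12 = 20654.3 Mb
Total: 105987.7 Mb = 13248.5 MB.
At 10 Mbps: 105987.7 / 10 = 10599 s ≈ 2.94 hours.

2.9 hours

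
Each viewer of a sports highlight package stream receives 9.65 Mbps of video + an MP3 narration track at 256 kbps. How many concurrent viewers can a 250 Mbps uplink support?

25

Audio: 256 kbps = 0.256 Mbps.
Per-viewer media rate: 9.906 Mbps.
250 Mbps = 250.0 Mbps; 250.0 / 9.906 = 25.24 → 25 viewers.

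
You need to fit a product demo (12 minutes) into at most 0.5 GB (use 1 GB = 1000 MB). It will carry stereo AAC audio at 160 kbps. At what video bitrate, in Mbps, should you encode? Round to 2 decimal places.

5.40 Mbps

Budget: 0.5 GB = 4000.0 Mb.
12 min = 720 s
Total bitrate budget: 4000.0 Mb / 720 s = 5.556 Mbps.
Audio: 160 kbps = 0.160 Mbps.
Video: 5.556 − 0.160 = 5.396 Mbps.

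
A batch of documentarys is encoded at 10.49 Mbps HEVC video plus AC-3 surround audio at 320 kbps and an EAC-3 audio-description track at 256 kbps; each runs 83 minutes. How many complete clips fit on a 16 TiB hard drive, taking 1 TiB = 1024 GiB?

83 min = 4980 s
Audio total: 320 + 256 = 576 kbps = 0.576 Mbps.
Total bitrate: 11.066 Mbps.
Per item: 11.066 Mbps × 4980 s = 55,109 Mb = 6,889 MB.
Capacity: 16 TiB = 140,737,488 Mb; 2553.82 items → 2553 complete.

2553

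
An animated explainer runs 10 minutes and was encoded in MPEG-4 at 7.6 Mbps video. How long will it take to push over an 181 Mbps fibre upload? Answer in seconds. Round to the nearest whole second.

25 seconds

10 min = 600 s
File: 7.600 Mbps × 600 s = 4560.0 Mb.
At 181 Mbps: 4560.0 / 181 = 25.2 s ≈ 25.2 seconds.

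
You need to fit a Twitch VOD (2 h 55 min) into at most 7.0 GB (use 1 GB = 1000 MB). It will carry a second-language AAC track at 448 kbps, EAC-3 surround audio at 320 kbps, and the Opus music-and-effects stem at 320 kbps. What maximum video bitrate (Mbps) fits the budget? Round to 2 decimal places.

4.25 Mbps

Budget: 7.0 GB = 56000.0 Mb.
2 h 55 min = 175 min = 10500 s
Total bitrate budget: 56000.0 Mb / 10500 s = 5.333 Mbps.
Audio total: 448 + 320 + 320 = 1088 kbps = 1.088 Mbps.
Video: 5.333 − 1.088 = 4.245 Mbps.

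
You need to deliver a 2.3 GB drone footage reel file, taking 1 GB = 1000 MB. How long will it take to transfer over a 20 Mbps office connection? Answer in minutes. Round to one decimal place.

15.3 minutes

File: 2.3 GB = 18400.0 Mb.
At 20 Mbps: 18400.0 / 20 = 920.0 s ≈ 15.3 minutes.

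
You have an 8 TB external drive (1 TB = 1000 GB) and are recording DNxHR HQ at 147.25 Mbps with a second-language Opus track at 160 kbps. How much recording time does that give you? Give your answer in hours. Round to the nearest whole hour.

121 hours

Audio: 160 kbps = 0.160 Mbps.
Total bitrate: 147.25 + 0.160 = 147.410 Mbps.
Capacity: 8 TB = 64,000,000 Mb.
Recording time: 64,000,000 / 147.410 = 434,163 s ≈ 121 hours.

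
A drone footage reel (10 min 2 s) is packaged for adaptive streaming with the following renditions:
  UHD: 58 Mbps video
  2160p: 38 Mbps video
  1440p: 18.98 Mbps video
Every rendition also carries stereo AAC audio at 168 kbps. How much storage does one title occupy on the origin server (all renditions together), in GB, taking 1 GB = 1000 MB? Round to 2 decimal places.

8.69 GB

10 min 2 s = 602 s
Audio: 168 kbps = 0.168 Mbps.
Sum of rendition bitrates: (58+0.168) + (38+0.168) + (18.98+0.168) = 115.484 Mbps.
× 602 s = 69,521 Mb = 8,690 MB = 8.690 GB.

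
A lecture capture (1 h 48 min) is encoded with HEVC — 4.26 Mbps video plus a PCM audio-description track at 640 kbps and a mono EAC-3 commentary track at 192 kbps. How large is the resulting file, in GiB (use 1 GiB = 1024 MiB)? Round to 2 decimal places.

3.84 GiB

1 h 48 min = 108 min = 6480 s
Audio total: 640 + 192 = 832 kbps = 0.832 Mbps.
Total bitrate: 4.26 + 0.832 = 5.092 Mbps.
Stream data: 5.092 Mbps × 6480 s = 32996.2 Mb.
32,996 Mb = 4,124,520,000 bytes ÷ 1,073,741,824 = 3.841 GiB.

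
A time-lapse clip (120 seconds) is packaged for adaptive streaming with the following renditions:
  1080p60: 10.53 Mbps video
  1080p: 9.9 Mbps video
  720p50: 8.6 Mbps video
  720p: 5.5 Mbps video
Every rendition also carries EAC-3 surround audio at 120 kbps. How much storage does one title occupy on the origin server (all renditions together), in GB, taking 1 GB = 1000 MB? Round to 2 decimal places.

0.53 GB

Audio: 120 kbps = 0.120 Mbps.
Sum of rendition bitrates: (10.53+0.120) + (9.9+0.120) + (8.6+0.120) + (5.5+0.120) = 35.010 Mbps.
× 120 s = 4,201 Mb = 525.1 MB = 0.5252 GB.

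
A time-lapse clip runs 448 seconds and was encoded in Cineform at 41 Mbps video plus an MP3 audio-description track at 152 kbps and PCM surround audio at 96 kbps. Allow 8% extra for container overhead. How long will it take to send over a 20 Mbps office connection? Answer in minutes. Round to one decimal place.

Audio total: 152 + 96 = 248 kbps = 0.248 Mbps.
Total bitrate: 41.248 Mbps.
File: 41.248 Mbps × 448 s = 18479.1 Mb.
With 8% container overhead: ×1.08. → 19957.4 Mb.
At 20 Mbps: 19957.4 / 20 = 997.9 s ≈ 16.6 minutes.

16.6 minutes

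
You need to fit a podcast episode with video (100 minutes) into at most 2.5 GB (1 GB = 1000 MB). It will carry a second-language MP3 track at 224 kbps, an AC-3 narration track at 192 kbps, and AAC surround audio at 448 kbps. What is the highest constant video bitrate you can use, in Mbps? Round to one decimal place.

Budget: 2.5 GB = 20000.0 Mb.
100 min = 6000 s
Total bitrate budget: 20000.0 Mb / 6000 s = 3.333 Mbps.
Audio total: 224 + 192 + 448 = 864 kbps = 0.864 Mbps.
Video: 3.333 − 0.864 = 2.469 Mbps.

2.5 Mbps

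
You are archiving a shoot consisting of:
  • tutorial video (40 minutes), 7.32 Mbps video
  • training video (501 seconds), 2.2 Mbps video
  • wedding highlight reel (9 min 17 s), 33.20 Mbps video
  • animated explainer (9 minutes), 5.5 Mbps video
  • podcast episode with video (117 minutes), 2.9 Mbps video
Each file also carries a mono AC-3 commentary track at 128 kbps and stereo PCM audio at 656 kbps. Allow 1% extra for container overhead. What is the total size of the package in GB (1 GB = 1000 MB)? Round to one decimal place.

8.7 GB

Audio total: 128 + 656 = 784 kbps = 0.784 Mbps.
tutorial video: 8.104 Mbps × 2400 s × 1.01 = 19644.1 Mb
training video: 2.984 Mbps × 501 s × 1.01 = 1509.9 Mb
wedding highlight reel: 33.984 Mbps × 557 s × 1.01 = 19118.4 Mb
animated explainer: 6.284 Mbps × 540 s × 1.01 = 3427.3 Mb
podcast episode with video: 3.684 Mbps × 7020 s × 1.01 = 26120.3 Mb
Total: 69820.0 Mb = 8727.5 MB.
= 8.727 GB.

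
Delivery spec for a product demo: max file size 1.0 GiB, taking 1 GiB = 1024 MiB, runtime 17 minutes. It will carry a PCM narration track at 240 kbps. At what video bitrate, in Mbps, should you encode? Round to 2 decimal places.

Budget: 1.0 GiB = 8589.9 Mb.
17 min = 1020 s
Total bitrate budget: 8589.9 Mb / 1020 s = 8.422 Mbps.
Audio: 240 kbps = 0.240 Mbps.
Video: 8.422 − 0.240 = 8.182 Mbps.

8.18 Mbps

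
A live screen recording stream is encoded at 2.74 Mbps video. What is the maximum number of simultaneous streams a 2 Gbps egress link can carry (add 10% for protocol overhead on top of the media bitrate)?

On the wire with 10% overhead: 3.014 Mbps.
2 Gbps = 2,000 Mbps; 2,000 / 3.014 = 663.57 → 663 viewers.

663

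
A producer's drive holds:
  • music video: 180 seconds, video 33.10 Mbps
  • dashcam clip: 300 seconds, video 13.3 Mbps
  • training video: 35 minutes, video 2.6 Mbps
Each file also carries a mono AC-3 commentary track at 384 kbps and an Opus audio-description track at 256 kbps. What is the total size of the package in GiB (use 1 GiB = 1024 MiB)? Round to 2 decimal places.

1.99 GiB

Audio total: 384 + 256 = 640 kbps = 0.640 Mbps.
music video: 33.740 Mbps × 180 s = 6073.2 Mb
dashcam clip: 13.940 Mbps × 300 s = 4182.0 Mb
training video: 3.240 Mbps × 2100 s = 6804.0 Mb
Total: 17059.2 Mb = 2132.4 MB.
= 1.986 GiB.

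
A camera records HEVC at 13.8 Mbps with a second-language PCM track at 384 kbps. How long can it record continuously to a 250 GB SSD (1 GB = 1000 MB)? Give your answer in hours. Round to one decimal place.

Audio: 384 kbps = 0.384 Mbps.
Total bitrate: 13.8 + 0.384 = 14.184 Mbps.
Capacity: 250 GB = 2,000,000 Mb.
Recording time: 2,000,000 / 14.184 = 141,004 s ≈ 39.2 hours.

39.2 hours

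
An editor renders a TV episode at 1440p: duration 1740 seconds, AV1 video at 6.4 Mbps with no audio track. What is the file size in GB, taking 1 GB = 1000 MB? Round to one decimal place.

1.4 GB

Total bitrate: 6.4 Mbps.
Stream data: 6.400 Mbps × 1740 s = 11136.0 Mb.
11,136 Mb ÷ 8 = 1,392 MB → 1.392 GB.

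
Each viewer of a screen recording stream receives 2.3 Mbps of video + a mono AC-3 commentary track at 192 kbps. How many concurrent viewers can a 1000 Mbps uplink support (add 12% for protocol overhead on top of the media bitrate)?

358

Audio: 192 kbps = 0.192 Mbps.
Per-viewer media rate: 2.492 Mbps.
On the wire with 12% overhead: 2.791 Mbps.
1000 Mbps = 1,000 Mbps; 1,000 / 2.791 = 358.29 → 358 viewers.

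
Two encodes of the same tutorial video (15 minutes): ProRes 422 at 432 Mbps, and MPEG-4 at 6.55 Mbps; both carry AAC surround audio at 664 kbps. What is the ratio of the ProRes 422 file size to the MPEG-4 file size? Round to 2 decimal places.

59.98

15 min = 900 s
Audio: 664 kbps = 0.664 Mbps.
ProRes 422: 432.664 Mbps × 900 s = 389397.6 Mb = 48.675 GB.
MPEG-4: 7.214 Mbps × 900 s = 6492.6 Mb = 0.812 GB.
Ratio: 48.675 / 0.812 = 59.976.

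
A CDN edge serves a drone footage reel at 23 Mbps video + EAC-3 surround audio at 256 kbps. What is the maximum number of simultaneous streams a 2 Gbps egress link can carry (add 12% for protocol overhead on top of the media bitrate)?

Audio: 256 kbps = 0.256 Mbps.
Per-viewer media rate: 23.256 Mbps.
On the wire with 12% overhead: 26.047 Mbps.
2 Gbps = 2,000 Mbps; 2,000 / 26.047 = 76.79 → 76 viewers.

76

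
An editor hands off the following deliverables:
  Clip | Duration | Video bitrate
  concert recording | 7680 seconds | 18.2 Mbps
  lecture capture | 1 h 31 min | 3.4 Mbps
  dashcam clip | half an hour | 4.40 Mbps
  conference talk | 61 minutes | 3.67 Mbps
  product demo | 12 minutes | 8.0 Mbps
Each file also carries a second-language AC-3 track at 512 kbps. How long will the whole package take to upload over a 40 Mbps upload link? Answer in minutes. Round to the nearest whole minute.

Audio: 512 kbps = 0.512 Mbps.
concert recording: 18.712 Mbps × 7680 s = 143708.2 Mb
lecture capture: 3.912 Mbps × 5460 s = 21359.5 Mb
dashcam clip: 4.912 Mbps × 1800 s = 8841.6 Mb
conference talk: 4.182 Mbps × 3660 s = 15306.1 Mb
product demo: 8.512 Mbps × 720 s = 6128.6 Mb
Total: 195344.0 Mb = 24418.0 MB.
At 40 Mbps: 195344.0 / 40 = 4884 s ≈ 81.4 minutes.

81 minutes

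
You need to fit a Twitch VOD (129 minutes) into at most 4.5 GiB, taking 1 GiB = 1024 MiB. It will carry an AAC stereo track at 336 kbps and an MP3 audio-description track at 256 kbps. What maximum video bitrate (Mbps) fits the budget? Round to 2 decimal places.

Budget: 4.5 GiB = 38654.7 Mb.
129 min = 7740 s
Total bitrate budget: 38654.7 Mb / 7740 s = 4.994 Mbps.
Audio total: 336 + 256 = 592 kbps = 0.592 Mbps.
Video: 4.994 − 0.592 = 4.402 Mbps.

4.40 Mbps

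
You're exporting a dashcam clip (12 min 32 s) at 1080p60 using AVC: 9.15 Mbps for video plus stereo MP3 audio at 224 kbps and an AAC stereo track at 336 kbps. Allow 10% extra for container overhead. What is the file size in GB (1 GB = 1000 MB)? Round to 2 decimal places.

12 min 32 s = 752 s
Audio total: 224 + 336 = 560 kbps = 0.560 Mbps.
Total bitrate: 9.15 + 0.560 = 9.710 Mbps.
Stream data: 9.710 Mbps × 752 s = 7301.9 Mb.
With 10% container overhead: ×1.10.
8,032 Mb ÷ 8 = 1,004 MB → 1.004 GB.

1.00 GB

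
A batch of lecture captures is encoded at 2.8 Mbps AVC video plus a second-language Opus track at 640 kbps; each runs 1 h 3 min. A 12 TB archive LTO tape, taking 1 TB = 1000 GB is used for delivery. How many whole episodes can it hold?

1 h 3 min = 63 min = 3780 s
Audio: 640 kbps = 0.640 Mbps.
Total bitrate: 3.440 Mbps.
Per item: 3.440 Mbps × 3780 s = 13,003 Mb = 1,625 MB.
Capacity: 12 TB = 96,000,000 Mb; 7382.80 items → 7382 complete.

7382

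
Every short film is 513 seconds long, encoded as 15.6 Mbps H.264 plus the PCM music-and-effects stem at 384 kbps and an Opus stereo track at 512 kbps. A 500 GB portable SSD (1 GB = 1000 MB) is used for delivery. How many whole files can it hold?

472

Audio total: 384 + 512 = 896 kbps = 0.896 Mbps.
Total bitrate: 16.496 Mbps.
Per item: 16.496 Mbps × 513 s = 8,462 Mb = 1,058 MB.
Capacity: 500 GB = 4,000,000 Mb; 472.68 items → 472 complete.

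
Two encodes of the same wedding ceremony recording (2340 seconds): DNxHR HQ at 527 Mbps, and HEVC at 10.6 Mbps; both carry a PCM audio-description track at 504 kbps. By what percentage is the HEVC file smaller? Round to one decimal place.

Audio: 504 kbps = 0.504 Mbps.
DNxHR HQ: 527.504 Mbps × 2340 s = 1234359.4 Mb = 154.295 GB.
HEVC: 11.104 Mbps × 2340 s = 25983.4 Mb = 3.248 GB.
Reduction: (1 − 3.248/154.295) × 100 = 97.89%.

97.9%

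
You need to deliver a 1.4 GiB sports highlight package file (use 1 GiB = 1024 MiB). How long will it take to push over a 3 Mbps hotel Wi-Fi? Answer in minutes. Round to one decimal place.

66.8 minutes

File: 1.4 GiB = 12025.9 Mb.
At 3 Mbps: 12025.9 / 3 = 4008.6 s ≈ 66.8 minutes.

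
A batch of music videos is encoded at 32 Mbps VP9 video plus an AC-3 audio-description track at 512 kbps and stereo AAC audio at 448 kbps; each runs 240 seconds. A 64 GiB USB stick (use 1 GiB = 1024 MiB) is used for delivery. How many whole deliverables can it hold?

Audio total: 512 + 448 = 960 kbps = 0.960 Mbps.
Total bitrate: 32.960 Mbps.
Per item: 32.960 Mbps × 240 s = 7,910 Mb = 988.8 MB.
Capacity: 64 GiB = 549,756 Mb; 69.50 items → 69 complete.

69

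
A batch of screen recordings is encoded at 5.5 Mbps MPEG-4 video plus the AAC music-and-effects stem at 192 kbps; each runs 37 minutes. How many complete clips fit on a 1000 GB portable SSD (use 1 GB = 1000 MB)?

37 min = 2220 s
Audio: 192 kbps = 0.192 Mbps.
Total bitrate: 5.692 Mbps.
Per item: 5.692 Mbps × 2220 s = 12,636 Mb = 1,580 MB.
Capacity: 1000 GB = 8,000,000 Mb; 633.10 items → 633 complete.

633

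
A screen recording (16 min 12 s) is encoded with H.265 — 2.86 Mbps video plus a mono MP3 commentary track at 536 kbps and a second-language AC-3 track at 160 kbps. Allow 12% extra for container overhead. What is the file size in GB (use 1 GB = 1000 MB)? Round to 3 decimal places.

16 min 12 s = 972 s
Audio total: 536 + 160 = 696 kbps = 0.696 Mbps.
Total bitrate: 2.86 + 0.696 = 3.556 Mbps.
Stream data: 3.556 Mbps × 972 s = 3456.4 Mb.
With 12% container overhead: ×1.12.
3,871 Mb ÷ 8 = 483.9 MB → 0.4839 GB.

0.484 GB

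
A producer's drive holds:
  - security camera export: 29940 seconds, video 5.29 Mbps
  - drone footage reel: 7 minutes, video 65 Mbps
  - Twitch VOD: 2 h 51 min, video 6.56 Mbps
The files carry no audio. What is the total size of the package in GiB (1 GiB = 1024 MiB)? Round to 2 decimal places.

security camera export: 5.290 Mbps × 29940 s = 158382.6 Mb
drone footage reel: 65.000 Mbps × 420 s = 27300.0 Mb
Twitch VOD: 6.560 Mbps × 10260 s = 67305.6 Mb
Total: 252988.2 Mb = 31623.5 MB.
= 29.45 GiB.

29.45 GiB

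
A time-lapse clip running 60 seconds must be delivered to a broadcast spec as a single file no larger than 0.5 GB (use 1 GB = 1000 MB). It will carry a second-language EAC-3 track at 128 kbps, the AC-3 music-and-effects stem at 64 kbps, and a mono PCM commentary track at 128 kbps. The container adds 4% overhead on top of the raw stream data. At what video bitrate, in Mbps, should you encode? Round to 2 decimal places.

Budget: 0.5 GB = 4000.0 Mb.
Stream payload after overhead: 4000.0 / 1.04 = 3846.2 Mb.
Total bitrate budget: 3846.2 Mb / 60 s = 64.103 Mbps.
Audio total: 128 + 64 + 128 = 320 kbps = 0.320 Mbps.
Video: 64.103 − 0.320 = 63.783 Mbps.

63.78 Mbps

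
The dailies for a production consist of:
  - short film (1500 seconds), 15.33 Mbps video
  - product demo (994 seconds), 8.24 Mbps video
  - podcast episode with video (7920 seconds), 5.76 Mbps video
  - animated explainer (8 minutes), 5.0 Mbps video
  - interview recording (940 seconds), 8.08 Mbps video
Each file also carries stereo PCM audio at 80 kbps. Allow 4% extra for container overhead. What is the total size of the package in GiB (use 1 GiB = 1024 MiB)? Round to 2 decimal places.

10.62 GiB

Audio: 80 kbps = 0.080 Mbps.
short film: 15.410 Mbps × 1500 s × 1.04 = 24039.6 Mb
product demo: 8.320 Mbps × 994 s × 1.04 = 8600.9 Mb
podcast episode with video: 5.840 Mbps × 7920 s × 1.04 = 48102.9 Mb
animated explainer: 5.080 Mbps × 480 s × 1.04 = 2535.9 Mb
interview recording: 8.160 Mbps × 940 s × 1.04 = 7977.2 Mb
Total: 91256.5 Mb = 11407.1 MB.
= 10.62 GiB.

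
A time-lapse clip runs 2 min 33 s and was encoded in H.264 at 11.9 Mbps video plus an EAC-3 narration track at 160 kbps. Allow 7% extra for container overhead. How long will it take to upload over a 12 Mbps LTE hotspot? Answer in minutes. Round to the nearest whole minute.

2 min 33 s = 153 s
Audio: 160 kbps = 0.160 Mbps.
Total bitrate: 12.060 Mbps.
File: 12.060 Mbps × 153 s = 1845.2 Mb.
With 7% container overhead: ×1.07. → 1974.3 Mb.
At 12 Mbps: 1974.3 / 12 = 164.5 s ≈ 2.74 minutes.

3 minutes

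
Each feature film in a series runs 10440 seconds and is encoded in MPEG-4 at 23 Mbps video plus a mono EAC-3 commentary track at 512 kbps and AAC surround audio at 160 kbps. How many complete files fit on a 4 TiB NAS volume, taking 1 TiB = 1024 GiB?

142

Audio total: 512 + 160 = 672 kbps = 0.672 Mbps.
Total bitrate: 23.672 Mbps.
Per item: 23.672 Mbps × 10440 s = 247,136 Mb = 30,892 MB.
Capacity: 4 TiB = 35,184,372 Mb; 142.37 items → 142 complete.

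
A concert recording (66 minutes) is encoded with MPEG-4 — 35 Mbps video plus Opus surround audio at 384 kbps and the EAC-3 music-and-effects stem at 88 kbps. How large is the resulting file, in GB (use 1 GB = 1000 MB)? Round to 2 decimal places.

66 min = 3960 s
Audio total: 384 + 88 = 472 kbps = 0.472 Mbps.
Total bitrate: 35 + 0.472 = 35.472 Mbps.
Stream data: 35.472 Mbps × 3960 s = 140469.1 Mb.
140,469 Mb ÷ 8 = 17,559 MB → 17.56 GB.

17.56 GB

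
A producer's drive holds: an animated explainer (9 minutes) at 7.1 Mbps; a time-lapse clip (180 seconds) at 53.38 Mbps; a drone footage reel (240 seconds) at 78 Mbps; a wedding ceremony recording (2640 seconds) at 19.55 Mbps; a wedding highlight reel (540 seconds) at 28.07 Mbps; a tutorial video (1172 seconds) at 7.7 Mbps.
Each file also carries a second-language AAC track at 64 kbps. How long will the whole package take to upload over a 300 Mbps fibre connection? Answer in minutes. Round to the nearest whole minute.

6 minutes

Audio: 64 kbps = 0.064 Mbps.
animated explainer: 7.164 Mbps × 540 s = 3868.6 Mb
time-lapse clip: 53.444 Mbps × 180 s = 9619.9 Mb
drone footage reel: 78.064 Mbps × 240 s = 18735.4 Mb
wedding ceremony recording: 19.614 Mbps × 2640 s = 51781.0 Mb
wedding highlight reel: 28.134 Mbps × 540 s = 15192.4 Mb
tutorial video: 7.764 Mbps × 1172 s = 9099.4 Mb
Total: 108296.6 Mb = 13537.1 MB.
At 300 Mbps: 108296.6 / 300 = 361 s ≈ 6.02 minutes.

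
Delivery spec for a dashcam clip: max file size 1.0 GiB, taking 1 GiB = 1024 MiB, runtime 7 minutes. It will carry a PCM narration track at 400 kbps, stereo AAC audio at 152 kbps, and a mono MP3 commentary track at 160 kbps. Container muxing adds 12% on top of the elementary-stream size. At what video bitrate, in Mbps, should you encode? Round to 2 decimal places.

Budget: 1.0 GiB = 8589.9 Mb.
Stream payload after overhead: 8589.9 / 1.12 = 7669.6 Mb.
7 min = 420 s
Total bitrate budget: 7669.6 Mb / 420 s = 18.261 Mbps.
Audio total: 400 + 152 + 160 = 712 kbps = 0.712 Mbps.
Video: 18.261 − 0.712 = 17.549 Mbps.

17.55 Mbps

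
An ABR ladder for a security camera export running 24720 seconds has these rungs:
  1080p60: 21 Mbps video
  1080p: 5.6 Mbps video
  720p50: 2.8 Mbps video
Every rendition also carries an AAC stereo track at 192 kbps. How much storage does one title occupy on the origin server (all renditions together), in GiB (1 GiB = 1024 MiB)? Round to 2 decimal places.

Audio: 192 kbps = 0.192 Mbps.
Sum of rendition bitrates: (21+0.192) + (5.6+0.192) + (2.8+0.192) = 29.976 Mbps.
× 24720 s = 741,007 Mb = 92,626 MB = 86.26 GiB.

86.26 GiB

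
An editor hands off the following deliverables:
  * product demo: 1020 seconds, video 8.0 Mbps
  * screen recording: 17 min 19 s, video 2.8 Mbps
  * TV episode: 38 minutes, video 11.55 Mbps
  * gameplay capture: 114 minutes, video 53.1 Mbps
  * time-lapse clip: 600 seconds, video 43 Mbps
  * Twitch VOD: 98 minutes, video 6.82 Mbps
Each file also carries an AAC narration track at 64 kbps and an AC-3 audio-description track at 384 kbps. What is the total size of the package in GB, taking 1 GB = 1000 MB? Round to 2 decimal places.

Audio total: 64 + 384 = 448 kbps = 0.448 Mbps.
product demo: 8.448 Mbps × 1020 s = 8617.0 Mb
screen recording: 3.248 Mbps × 1039 s = 3374.7 Mb
TV episode: 11.998 Mbps × 2280 s = 27355.4 Mb
gameplay capture: 53.548 Mbps × 6840 s = 366268.3 Mb
time-lapse clip: 43.448 Mbps × 600 s = 26068.8 Mb
Twitch VOD: 7.268 Mbps × 5880 s = 42735.8 Mb
Total: 474420.0 Mb = 59302.5 MB.
= 59.30 GB.

59.30 GB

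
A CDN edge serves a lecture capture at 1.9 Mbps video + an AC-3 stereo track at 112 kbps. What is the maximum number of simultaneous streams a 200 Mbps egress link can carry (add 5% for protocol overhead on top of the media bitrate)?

Audio: 112 kbps = 0.112 Mbps.
Per-viewer media rate: 2.012 Mbps.
On the wire with 5% overhead: 2.113 Mbps.
200 Mbps = 200.0 Mbps; 200.0 / 2.113 = 94.67 → 94 viewers.

94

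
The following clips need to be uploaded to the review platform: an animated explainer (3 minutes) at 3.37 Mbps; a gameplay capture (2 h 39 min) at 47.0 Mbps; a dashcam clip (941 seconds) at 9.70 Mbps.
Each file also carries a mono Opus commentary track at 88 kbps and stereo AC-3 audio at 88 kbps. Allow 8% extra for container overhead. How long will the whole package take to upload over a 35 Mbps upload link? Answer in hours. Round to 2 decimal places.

3.94 hours

Audio total: 88 + 88 = 176 kbps = 0.176 Mbps.
animated explainer: 3.546 Mbps × 180 s × 1.08 = 689.3 Mb
gameplay capture: 47.176 Mbps × 9540 s × 1.08 = 486063.8 Mb
dashcam clip: 9.876 Mbps × 941 s × 1.08 = 10036.8 Mb
Total: 496789.9 Mb = 62098.7 MB.
At 35 Mbps: 496789.9 / 35 = 14194 s ≈ 3.94 hours.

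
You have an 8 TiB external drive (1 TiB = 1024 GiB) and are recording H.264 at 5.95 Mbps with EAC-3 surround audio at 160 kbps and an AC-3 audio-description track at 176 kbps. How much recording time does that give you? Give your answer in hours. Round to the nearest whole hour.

Audio total: 160 + 176 = 336 kbps = 0.336 Mbps.
Total bitrate: 5.95 + 0.336 = 6.286 Mbps.
Capacity: 8 TiB = 70,368,744 Mb.
Recording time: 70,368,744 / 6.286 = 11,194,519 s ≈ 3,110 hours.

3110 hours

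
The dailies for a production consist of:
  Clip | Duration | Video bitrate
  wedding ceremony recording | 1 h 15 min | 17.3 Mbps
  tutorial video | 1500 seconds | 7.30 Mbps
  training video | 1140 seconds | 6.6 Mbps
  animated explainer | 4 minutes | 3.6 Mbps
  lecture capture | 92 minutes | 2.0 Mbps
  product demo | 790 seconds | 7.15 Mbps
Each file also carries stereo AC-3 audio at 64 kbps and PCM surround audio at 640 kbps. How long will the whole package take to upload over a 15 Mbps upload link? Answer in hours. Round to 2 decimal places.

Audio total: 64 + 640 = 704 kbps = 0.704 Mbps.
wedding ceremony recording: 18.004 Mbps × 4500 s = 81018.0 Mb
tutorial video: 8.004 Mbps × 1500 s = 12006.0 Mb
training video: 7.304 Mbps × 1140 s = 8326.6 Mb
animated explainer: 4.304 Mbps × 240 s = 1033.0 Mb
lecture capture: 2.704 Mbps × 5520 s = 14926.1 Mb
product demo: 7.854 Mbps × 790 s = 6204.7 Mb
Total: 123514.3 Mb = 15439.3 MB.
At 15 Mbps: 123514.3 / 15 = 8234 s ≈ 2.29 hours.

2.29 hours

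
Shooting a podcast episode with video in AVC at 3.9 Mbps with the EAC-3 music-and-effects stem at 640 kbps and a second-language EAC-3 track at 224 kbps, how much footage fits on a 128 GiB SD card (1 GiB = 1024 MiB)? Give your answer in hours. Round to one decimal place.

64.1 hours

Audio total: 640 + 224 = 864 kbps = 0.864 Mbps.
Total bitrate: 3.9 + 0.864 = 4.764 Mbps.
Capacity: 128 GiB = 1,099,512 Mb.
Recording time: 1,099,512 / 4.764 = 230,796 s ≈ 64.1 hours.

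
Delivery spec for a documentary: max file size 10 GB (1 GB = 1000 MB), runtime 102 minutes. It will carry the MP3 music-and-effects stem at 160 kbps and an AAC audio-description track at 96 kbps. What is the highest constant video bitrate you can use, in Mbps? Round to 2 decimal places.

Budget: 10 GB = 80000.0 Mb.
102 min = 6120 s
Total bitrate budget: 80000.0 Mb / 6120 s = 13.072 Mbps.
Audio total: 160 + 96 = 256 kbps = 0.256 Mbps.
Video: 13.072 − 0.256 = 12.816 Mbps.

12.82 Mbps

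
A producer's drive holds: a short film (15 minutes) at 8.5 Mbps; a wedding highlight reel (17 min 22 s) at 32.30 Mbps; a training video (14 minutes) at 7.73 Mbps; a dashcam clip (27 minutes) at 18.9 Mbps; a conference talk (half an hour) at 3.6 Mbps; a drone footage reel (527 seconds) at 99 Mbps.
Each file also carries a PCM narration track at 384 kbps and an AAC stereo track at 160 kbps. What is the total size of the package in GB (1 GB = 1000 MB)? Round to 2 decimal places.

17.59 GB

Audio total: 384 + 160 = 544 kbps = 0.544 Mbps.
short film: 9.044 Mbps × 900 s = 8139.6 Mb
wedding highlight reel: 32.844 Mbps × 1042 s = 34223.4 Mb
training video: 8.274 Mbps × 840 s = 6950.2 Mb
dashcam clip: 19.444 Mbps × 1620 s = 31499.3 Mb
conference talk: 4.144 Mbps × 1800 s = 7459.2 Mb
drone footage reel: 99.544 Mbps × 527 s = 52459.7 Mb
Total: 140731.4 Mb = 17591.4 MB.
= 17.59 GB.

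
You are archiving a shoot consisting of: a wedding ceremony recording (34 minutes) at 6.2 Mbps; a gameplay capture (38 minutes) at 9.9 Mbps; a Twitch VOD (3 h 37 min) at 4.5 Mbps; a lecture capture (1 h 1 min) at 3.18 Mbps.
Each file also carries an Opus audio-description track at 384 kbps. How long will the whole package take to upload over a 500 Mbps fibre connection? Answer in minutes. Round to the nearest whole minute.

4 minutes

Audio: 384 kbps = 0.384 Mbps.
wedding ceremony recording: 6.584 Mbps × 2040 s = 13431.4 Mb
gameplay capture: 10.284 Mbps × 2280 s = 23447.5 Mb
Twitch VOD: 4.884 Mbps × 13020 s = 63589.7 Mb
lecture capture: 3.564 Mbps × 3660 s = 13044.2 Mb
Total: 113512.8 Mb = 14189.1 MB.
At 500 Mbps: 113512.8 / 500 = 227 s ≈ 3.78 minutes.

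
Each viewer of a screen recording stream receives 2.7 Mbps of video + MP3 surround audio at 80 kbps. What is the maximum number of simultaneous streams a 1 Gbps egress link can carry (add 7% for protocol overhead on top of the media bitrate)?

336

Audio: 80 kbps = 0.080 Mbps.
Per-viewer media rate: 2.780 Mbps.
On the wire with 7% overhead: 2.975 Mbps.
1 Gbps = 1,000 Mbps; 1,000 / 2.975 = 336.18 → 336 viewers.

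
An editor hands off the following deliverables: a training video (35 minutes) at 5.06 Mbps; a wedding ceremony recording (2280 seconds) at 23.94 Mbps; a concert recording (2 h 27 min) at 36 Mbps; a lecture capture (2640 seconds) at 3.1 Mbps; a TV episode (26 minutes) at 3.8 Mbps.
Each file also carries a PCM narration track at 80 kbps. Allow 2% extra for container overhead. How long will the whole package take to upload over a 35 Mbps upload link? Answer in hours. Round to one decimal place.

3.2 hours

Audio: 80 kbps = 0.080 Mbps.
training video: 5.140 Mbps × 2100 s × 1.02 = 11009.9 Mb
wedding ceremony recording: 24.020 Mbps × 2280 s × 1.02 = 55860.9 Mb
concert recording: 36.080 Mbps × 8820 s × 1.02 = 324590.1 Mb
lecture capture: 3.180 Mbps × 2640 s × 1.02 = 8563.1 Mb
TV episode: 3.880 Mbps × 1560 s × 1.02 = 6173.9 Mb
Total: 406197.9 Mb = 50774.7 MB.
At 35 Mbps: 406197.9 / 35 = 11606 s ≈ 3.22 hours.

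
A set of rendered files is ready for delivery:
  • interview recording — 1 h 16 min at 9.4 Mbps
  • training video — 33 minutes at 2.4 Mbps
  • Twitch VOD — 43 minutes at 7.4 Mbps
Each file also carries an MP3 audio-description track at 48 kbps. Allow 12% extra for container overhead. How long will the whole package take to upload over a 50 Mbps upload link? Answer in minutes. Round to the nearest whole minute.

25 minutes

Audio: 48 kbps = 0.048 Mbps.
interview recording: 9.448 Mbps × 4560 s × 1.12 = 48252.8 Mb
training video: 2.448 Mbps × 1980 s × 1.12 = 5428.7 Mb
Twitch VOD: 7.448 Mbps × 2580 s × 1.12 = 21521.7 Mb
Total: 75203.3 Mb = 9400.4 MB.
At 50 Mbps: 75203.3 / 50 = 1504 s ≈ 25.1 minutes.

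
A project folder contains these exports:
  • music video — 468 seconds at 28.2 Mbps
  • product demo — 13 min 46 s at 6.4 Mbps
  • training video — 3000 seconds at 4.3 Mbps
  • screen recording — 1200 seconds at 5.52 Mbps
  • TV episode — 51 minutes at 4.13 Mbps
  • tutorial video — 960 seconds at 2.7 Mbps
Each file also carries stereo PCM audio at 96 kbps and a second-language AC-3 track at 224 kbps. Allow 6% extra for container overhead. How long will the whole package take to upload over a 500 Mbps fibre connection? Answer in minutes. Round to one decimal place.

Audio total: 96 + 224 = 320 kbps = 0.320 Mbps.
music video: 28.520 Mbps × 468 s × 1.06 = 14148.2 Mb
product demo: 6.720 Mbps × 826 s × 1.06 = 5883.8 Mb
training video: 4.620 Mbps × 3000 s × 1.06 = 14691.6 Mb
screen recording: 5.840 Mbps × 1200 s × 1.06 = 7428.5 Mb
TV episode: 4.450 Mbps × 3060 s × 1.06 = 14434.0 Mb
tutorial video: 3.020 Mbps × 960 s × 1.06 = 3073.2 Mb
Total: 59659.2 Mb = 7457.4 MB.
At 500 Mbps: 59659.2 / 500 = 119 s ≈ 1.99 minutes.

2.0 minutes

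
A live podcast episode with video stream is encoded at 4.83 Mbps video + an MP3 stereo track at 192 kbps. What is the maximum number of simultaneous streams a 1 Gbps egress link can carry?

Audio: 192 kbps = 0.192 Mbps.
Per-viewer media rate: 5.022 Mbps.
1 Gbps = 1,000 Mbps; 1,000 / 5.022 = 199.12 → 199 viewers.

199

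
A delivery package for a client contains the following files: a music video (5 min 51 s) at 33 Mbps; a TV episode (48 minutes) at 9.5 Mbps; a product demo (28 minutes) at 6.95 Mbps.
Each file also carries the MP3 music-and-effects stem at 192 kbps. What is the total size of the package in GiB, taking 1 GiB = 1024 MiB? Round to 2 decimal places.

6.00 GiB

Audio: 192 kbps = 0.192 Mbps.
music video: 33.192 Mbps × 351 s = 11650.4 Mb
TV episode: 9.692 Mbps × 2880 s = 27913.0 Mb
product demo: 7.142 Mbps × 1680 s = 11998.6 Mb
Total: 51561.9 Mb = 6445.2 MB.
= 6.003 GiB.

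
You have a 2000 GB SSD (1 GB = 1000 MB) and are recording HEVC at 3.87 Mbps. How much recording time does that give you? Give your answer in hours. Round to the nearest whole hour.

1148 hours

Capacity: 2000 GB = 16,000,000 Mb.
Recording time: 16,000,000 / 3.870 = 4,134,367 s ≈ 1,148 hours.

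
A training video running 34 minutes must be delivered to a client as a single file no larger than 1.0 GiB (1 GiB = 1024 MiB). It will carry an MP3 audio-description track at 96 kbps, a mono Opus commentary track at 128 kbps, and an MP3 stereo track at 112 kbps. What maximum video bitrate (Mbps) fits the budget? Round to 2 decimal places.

Budget: 1.0 GiB = 8589.9 Mb.
34 min = 2040 s
Total bitrate budget: 8589.9 Mb / 2040 s = 4.211 Mbps.
Audio total: 96 + 128 + 112 = 336 kbps = 0.336 Mbps.
Video: 4.211 − 0.336 = 3.875 Mbps.

3.87 Mbps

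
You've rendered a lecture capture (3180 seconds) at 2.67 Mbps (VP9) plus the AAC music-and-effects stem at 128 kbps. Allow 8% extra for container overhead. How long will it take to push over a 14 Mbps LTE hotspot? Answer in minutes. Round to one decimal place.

11.4 minutes

Audio: 128 kbps = 0.128 Mbps.
Total bitrate: 2.798 Mbps.
File: 2.798 Mbps × 3180 s = 8897.6 Mb.
With 8% container overhead: ×1.08. → 9609.5 Mb.
At 14 Mbps: 9609.5 / 14 = 686.4 s ≈ 11.4 minutes.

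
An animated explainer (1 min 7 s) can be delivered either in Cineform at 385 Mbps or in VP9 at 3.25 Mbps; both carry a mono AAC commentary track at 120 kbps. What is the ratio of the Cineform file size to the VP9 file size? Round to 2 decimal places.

1 min 7 s = 67 s
Audio: 120 kbps = 0.120 Mbps.
Cineform: 385.120 Mbps × 67 s = 25803.0 Mb = 3.004 GiB.
VP9: 3.370 Mbps × 67 s = 225.8 Mb = 0.026 GiB.
Ratio: 3.004 / 0.026 = 114.279.

114.28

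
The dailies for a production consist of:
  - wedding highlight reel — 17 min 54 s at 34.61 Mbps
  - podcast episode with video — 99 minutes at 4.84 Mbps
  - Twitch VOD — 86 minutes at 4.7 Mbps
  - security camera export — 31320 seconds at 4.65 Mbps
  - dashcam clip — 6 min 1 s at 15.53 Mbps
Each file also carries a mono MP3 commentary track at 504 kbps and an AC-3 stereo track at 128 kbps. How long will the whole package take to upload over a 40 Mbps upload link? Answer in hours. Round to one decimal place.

Audio total: 504 + 128 = 632 kbps = 0.632 Mbps.
wedding highlight reel: 35.242 Mbps × 1074 s = 37849.9 Mb
podcast episode with video: 5.472 Mbps × 5940 s = 32503.7 Mb
Twitch VOD: 5.332 Mbps × 5160 s = 27513.1 Mb
security camera export: 5.282 Mbps × 31320 s = 165432.2 Mb
dashcam clip: 16.162 Mbps × 361 s = 5834.5 Mb
Total: 269133.4 Mb = 33641.7 MB.
At 40 Mbps: 269133.4 / 40 = 6728 s ≈ 1.87 hours.

1.9 hours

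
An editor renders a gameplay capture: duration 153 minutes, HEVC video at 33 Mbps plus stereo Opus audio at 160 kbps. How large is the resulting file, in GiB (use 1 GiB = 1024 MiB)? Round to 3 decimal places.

153 min = 9180 s
Audio: 160 kbps = 0.160 Mbps.
Total bitrate: 33 + 0.160 = 33.160 Mbps.
Stream data: 33.160 Mbps × 9180 s = 304408.8 Mb.
304,409 Mb = 38,051,100,000 bytes ÷ 1,073,741,824 = 35.44 GiB.

35.438 GiB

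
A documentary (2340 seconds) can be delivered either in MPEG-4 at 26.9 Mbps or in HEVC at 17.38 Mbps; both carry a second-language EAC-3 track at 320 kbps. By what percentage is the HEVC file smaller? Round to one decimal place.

35.0%

Audio: 320 kbps = 0.320 Mbps.
MPEG-4: 27.220 Mbps × 2340 s = 63694.8 Mb = 7.962 GB.
HEVC: 17.700 Mbps × 2340 s = 41418.0 Mb = 5.177 GB.
Reduction: (1 − 5.177/7.962) × 100 = 34.97%.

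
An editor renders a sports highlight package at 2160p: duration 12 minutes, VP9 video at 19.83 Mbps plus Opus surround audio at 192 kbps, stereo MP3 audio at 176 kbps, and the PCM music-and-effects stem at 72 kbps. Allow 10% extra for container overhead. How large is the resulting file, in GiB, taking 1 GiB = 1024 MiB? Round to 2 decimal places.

12 min = 720 s
Audio total: 192 + 176 + 72 = 440 kbps = 0.440 Mbps.
Total bitrate: 19.83 + 0.440 = 20.270 Mbps.
Stream data: 20.270 Mbps × 720 s = 14594.4 Mb.
With 10% container overhead: ×1.10.
16,054 Mb = 2,006,730,000 bytes ÷ 1,073,741,824 = 1.869 GiB.

1.87 GiB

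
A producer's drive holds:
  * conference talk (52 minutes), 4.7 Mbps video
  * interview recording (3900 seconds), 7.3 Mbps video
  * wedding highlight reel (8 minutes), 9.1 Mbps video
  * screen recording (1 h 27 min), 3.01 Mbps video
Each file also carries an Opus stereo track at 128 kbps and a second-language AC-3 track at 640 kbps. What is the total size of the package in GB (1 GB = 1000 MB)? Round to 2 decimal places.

Audio total: 128 + 640 = 768 kbps = 0.768 Mbps.
conference talk: 5.468 Mbps × 3120 s = 17060.2 Mb
interview recording: 8.068 Mbps × 3900 s = 31465.2 Mb
wedding highlight reel: 9.868 Mbps × 480 s = 4736.6 Mb
screen recording: 3.778 Mbps × 5220 s = 19721.2 Mb
Total: 72983.2 Mb = 9122.9 MB.
= 9.123 GB.

9.12 GB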